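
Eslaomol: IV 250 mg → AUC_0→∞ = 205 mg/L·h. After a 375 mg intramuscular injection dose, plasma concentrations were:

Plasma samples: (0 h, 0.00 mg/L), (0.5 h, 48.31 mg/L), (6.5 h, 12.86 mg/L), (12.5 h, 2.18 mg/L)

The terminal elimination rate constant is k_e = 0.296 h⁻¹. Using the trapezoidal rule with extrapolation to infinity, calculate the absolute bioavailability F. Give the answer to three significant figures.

F = 0.807

Trapezoidal AUC_0→12.5 (intramuscular injection):
  [0→0.5]: (0.00+48.31)/2 × 0.5 = 12.0775
  [0.5→6.5]: (48.31+12.86)/2 × 6 = 183.51
  [6.5→12.5]: (12.86+2.18)/2 × 6 = 45.12
  Sum = 240.7075 mg/L·h
Tail: C_last/k_e = 2.18/0.296 = 7.365
AUC_0→∞ (intramuscular injection) = 240.7075 + 7.365 = 248.0725 mg/L·h
F = (AUC_ev/D_ev)/(AUC_iv/D_iv) = (248.0725/375)/(205/250) = 0.661527/0.82 = 0.8067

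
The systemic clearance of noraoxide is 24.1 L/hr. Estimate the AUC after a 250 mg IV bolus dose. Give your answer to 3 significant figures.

AUC_0→∞ = Dose_iv / CL
        = 250 / 24.1 = 10.3734 mg/L·hr

AUC = 10.4 mg/L·hr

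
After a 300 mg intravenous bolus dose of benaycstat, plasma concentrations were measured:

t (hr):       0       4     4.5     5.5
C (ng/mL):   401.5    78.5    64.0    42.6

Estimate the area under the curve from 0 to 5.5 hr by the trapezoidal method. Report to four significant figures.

Trapezoidal AUC_0→5.5:
  [0→4]: (401.5+78.5)/2 × 4 = 960.0
  [4→4.5]: (78.5+64.0)/2 × 0.5 = 35.625
  [4.5→5.5]: (64.0+42.6)/2 × 1 = 53.3
  Sum = 1048.925 ng/mL·hr

AUC = 1049 ng/mL·hr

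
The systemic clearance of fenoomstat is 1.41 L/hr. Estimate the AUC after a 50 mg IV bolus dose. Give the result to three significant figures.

AUC = 35.5 mg/L·hr

AUC_0→∞ = Dose_iv / CL
        = 50 / 1.41 = 35.461 mg/L·hr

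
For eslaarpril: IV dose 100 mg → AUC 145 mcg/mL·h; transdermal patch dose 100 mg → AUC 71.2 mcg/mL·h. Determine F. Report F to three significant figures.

F = 0.491

F = (AUC_ev / D_ev) / (AUC_iv / D_iv)
  = (71.2/100) / (145/100)
  = 0.712 / 1.45 = 0.4910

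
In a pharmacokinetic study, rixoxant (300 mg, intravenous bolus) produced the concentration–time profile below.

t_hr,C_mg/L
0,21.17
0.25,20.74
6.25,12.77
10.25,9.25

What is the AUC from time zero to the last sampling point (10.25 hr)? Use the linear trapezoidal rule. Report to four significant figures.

Trapezoidal AUC_0→10.25:
  [0→0.25]: (21.17+20.74)/2 × 0.25 = 5.23875
  [0.25→6.25]: (20.74+12.77)/2 × 6 = 100.53
  [6.25→10.25]: (12.77+9.25)/2 × 4 = 44.04
  Sum = 149.80875 mg/L·hr

AUC = 149.8 mg/L·hr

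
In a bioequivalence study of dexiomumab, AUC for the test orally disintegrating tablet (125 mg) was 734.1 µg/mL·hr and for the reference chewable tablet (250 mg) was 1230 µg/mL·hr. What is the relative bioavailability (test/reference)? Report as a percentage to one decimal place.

F_rel = 119.4%

F_rel = (AUC_test/D_test) / (AUC_ref/D_ref)
      = (734.1/125) / (1230/250)
      = 5.8728 / 4.92 = 1.1937 = 119.37%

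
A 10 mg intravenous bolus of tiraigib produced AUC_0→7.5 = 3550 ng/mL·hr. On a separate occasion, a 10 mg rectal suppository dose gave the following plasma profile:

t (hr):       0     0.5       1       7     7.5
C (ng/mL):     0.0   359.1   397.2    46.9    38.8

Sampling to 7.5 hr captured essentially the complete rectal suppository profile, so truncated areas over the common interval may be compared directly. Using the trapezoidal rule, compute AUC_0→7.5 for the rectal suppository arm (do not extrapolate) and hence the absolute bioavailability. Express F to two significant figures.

F = 0.46

Trapezoidal AUC_0→7.5 (rectal suppository):
  [0→0.5]: (0.0+359.1)/2 × 0.5 = 89.775
  [0.5→1]: (359.1+397.2)/2 × 0.5 = 189.075
  [1→7]: (397.2+46.9)/2 × 6 = 1332.3
  [7→7.5]: (46.9+38.8)/2 × 0.5 = 21.425
  Sum = 1632.575 ng/mL·hr
F = (AUC_ev/D_ev)/(AUC_iv/D_iv) = (1632.575/10)/(3550/10) = 163.2575/355 = 0.4599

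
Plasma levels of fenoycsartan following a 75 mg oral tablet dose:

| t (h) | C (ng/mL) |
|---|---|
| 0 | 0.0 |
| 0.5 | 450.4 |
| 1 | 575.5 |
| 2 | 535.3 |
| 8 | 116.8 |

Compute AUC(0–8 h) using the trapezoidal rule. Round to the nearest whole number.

Trapezoidal AUC_0→8:
  [0→0.5]: (0.0+450.4)/2 × 0.5 = 112.6
  [0.5→1]: (450.4+575.5)/2 × 0.5 = 256.475
  [1→2]: (575.5+535.3)/2 × 1 = 555.4
  [2→8]: (535.3+116.8)/2 × 6 = 1956.3
  Sum = 2880.775 ng/mL·h

AUC = 2881 ng/mL·h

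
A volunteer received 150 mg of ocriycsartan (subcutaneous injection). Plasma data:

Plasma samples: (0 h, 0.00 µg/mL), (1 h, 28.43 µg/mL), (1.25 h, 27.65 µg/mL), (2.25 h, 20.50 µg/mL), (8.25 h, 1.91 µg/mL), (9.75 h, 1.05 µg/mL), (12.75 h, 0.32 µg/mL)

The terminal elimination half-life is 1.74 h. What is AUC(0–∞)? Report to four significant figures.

Trapezoidal AUC_0→12.75:
  [0→1]: (0.00+28.43)/2 × 1 = 14.215
  [1→1.25]: (28.43+27.65)/2 × 0.25 = 7.01
  [1.25→2.25]: (27.65+20.50)/2 × 1 = 24.075
  [2.25→8.25]: (20.50+1.91)/2 × 6 = 67.23
  [8.25→9.75]: (1.91+1.05)/2 × 1.5 = 2.22
  [9.75→12.75]: (1.05+0.32)/2 × 3 = 2.055
  Sum = 116.805 µg/mL·h
k_e = ln2 / t½ = 0.693147 / 1.74 = 0.3984 h^-1
Extrapolated tail: C_last / k_e = 0.32 / 0.3984 = 0.803
AUC_0→∞ = 116.805 + 0.803 = 117.608 µg/mL·h

AUC = 117.6 µg/mL·h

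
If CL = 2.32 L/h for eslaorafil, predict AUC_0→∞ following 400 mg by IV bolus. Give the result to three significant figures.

AUC_0→∞ = Dose_iv / CL
        = 400 / 2.32 = 172.414 mg/L·h

AUC = 172 mg/L·h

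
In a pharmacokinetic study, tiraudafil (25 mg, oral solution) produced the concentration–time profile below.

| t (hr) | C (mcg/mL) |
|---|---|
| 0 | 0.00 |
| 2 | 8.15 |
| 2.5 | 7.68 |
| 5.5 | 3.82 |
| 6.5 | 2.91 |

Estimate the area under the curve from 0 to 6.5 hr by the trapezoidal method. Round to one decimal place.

Trapezoidal AUC_0→6.5:
  [0→2]: (0.00+8.15)/2 × 2 = 8.15
  [2→2.5]: (8.15+7.68)/2 × 0.5 = 3.9575
  [2.5→5.5]: (7.68+3.82)/2 × 3 = 17.25
  [5.5→6.5]: (3.82+2.91)/2 × 1 = 3.365
  Sum = 32.7225 mcg/mL·hr

AUC = 32.7 mcg/mL·hr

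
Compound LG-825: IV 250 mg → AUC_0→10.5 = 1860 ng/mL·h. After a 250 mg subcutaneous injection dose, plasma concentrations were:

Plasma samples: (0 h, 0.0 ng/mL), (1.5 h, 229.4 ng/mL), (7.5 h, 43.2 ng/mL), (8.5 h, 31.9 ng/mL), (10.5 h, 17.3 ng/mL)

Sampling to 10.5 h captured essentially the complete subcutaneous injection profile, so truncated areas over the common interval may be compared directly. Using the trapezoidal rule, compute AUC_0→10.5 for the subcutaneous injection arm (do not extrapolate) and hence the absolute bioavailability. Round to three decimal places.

F = 0.579

Trapezoidal AUC_0→10.5 (subcutaneous injection):
  [0→1.5]: (0.0+229.4)/2 × 1.5 = 172.05
  [1.5→7.5]: (229.4+43.2)/2 × 6 = 817.8
  [7.5→8.5]: (43.2+31.9)/2 × 1 = 37.55
  [8.5→10.5]: (31.9+17.3)/2 × 2 = 49.2
  Sum = 1076.6 ng/mL·h
F = (AUC_ev/D_ev)/(AUC_iv/D_iv) = (1076.6/250)/(1860/250) = 4.3064/7.44 = 0.5788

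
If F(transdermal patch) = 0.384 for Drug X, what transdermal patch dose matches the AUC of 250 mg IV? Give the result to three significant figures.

D_transdermal = 651 mg

For equal systemic exposure: F × D_ev = D_iv
D_ev = D_iv / F = 250 / 0.384 = 651.042 mg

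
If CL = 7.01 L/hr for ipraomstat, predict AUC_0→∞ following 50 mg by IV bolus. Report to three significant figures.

AUC = 7.13 mg/L·hr

AUC_0→∞ = Dose_iv / CL
        = 50 / 7.01 = 7.13267 mg/L·hr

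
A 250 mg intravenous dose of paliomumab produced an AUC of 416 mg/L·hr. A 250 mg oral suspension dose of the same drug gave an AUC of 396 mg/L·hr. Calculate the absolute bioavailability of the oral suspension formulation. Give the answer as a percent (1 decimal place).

F = (AUC_ev / D_ev) / (AUC_iv / D_iv)
  = (396/250) / (416/250)
  = 1.584 / 1.664 = 0.9519
  = 95.19%

F = 95.2%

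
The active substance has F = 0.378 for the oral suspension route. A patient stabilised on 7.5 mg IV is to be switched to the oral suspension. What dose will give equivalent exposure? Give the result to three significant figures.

D_oral = 19.8 mg

For equal systemic exposure: F × D_ev = D_iv
D_ev = D_iv / F = 7.5 / 0.378 = 19.8413 mg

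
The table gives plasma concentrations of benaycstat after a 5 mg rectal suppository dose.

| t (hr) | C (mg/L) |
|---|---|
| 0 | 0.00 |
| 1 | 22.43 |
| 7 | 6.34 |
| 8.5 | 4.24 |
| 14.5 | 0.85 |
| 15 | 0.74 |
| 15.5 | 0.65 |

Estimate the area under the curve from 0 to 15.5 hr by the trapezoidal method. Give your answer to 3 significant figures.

Trapezoidal AUC_0→15.5:
  [0→1]: (0.00+22.43)/2 × 1 = 11.215
  [1→7]: (22.43+6.34)/2 × 6 = 86.31
  [7→8.5]: (6.34+4.24)/2 × 1.5 = 7.935
  [8.5→14.5]: (4.24+0.85)/2 × 6 = 15.27
  [14.5→15]: (0.85+0.74)/2 × 0.5 = 0.3975
  [15→15.5]: (0.74+0.65)/2 × 0.5 = 0.3475
  Sum = 121.475 mg/L·hr

AUC = 121 mg/L·hr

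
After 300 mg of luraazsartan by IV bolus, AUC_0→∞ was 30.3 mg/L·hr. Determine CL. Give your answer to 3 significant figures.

CL = Dose_iv / AUC_0→∞
   = 300 / 30.3 = 9.90099 L/hr

CL = 9.90 L/hr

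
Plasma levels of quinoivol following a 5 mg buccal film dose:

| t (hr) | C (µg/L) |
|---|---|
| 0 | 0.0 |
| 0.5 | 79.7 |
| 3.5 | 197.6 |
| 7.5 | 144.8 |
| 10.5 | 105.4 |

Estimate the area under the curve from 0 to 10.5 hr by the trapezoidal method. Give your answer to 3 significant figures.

Trapezoidal AUC_0→10.5:
  [0→0.5]: (0.0+79.7)/2 × 0.5 = 19.925
  [0.5→3.5]: (79.7+197.6)/2 × 3 = 415.95
  [3.5→7.5]: (197.6+144.8)/2 × 4 = 684.8
  [7.5→10.5]: (144.8+105.4)/2 × 3 = 375.3
  Sum = 1495.975 µg/L·hr

AUC = 1500 µg/L·hr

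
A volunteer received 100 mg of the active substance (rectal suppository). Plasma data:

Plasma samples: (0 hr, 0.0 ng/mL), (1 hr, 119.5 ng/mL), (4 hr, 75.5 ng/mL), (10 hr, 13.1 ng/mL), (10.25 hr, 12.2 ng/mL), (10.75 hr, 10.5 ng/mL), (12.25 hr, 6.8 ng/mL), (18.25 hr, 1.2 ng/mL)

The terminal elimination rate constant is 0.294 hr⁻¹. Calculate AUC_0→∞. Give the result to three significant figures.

AUC = 668 ng/mL·hr

Trapezoidal AUC_0→18.25:
  [0→1]: (0.0+119.5)/2 × 1 = 59.75
  [1→4]: (119.5+75.5)/2 × 3 = 292.5
  [4→10]: (75.5+13.1)/2 × 6 = 265.8
  [10→10.25]: (13.1+12.2)/2 × 0.25 = 3.1625
  [10.25→10.75]: (12.2+10.5)/2 × 0.5 = 5.675
  [10.75→12.25]: (10.5+6.8)/2 × 1.5 = 12.975
  [12.25→18.25]: (6.8+1.2)/2 × 6 = 24.0
  Sum = 663.8625 ng/mL·hr
Extrapolated tail: C_last / k_e = 1.2 / 0.294 = 4.082
AUC_0→∞ = 663.8625 + 4.082 = 667.9445 ng/mL·hr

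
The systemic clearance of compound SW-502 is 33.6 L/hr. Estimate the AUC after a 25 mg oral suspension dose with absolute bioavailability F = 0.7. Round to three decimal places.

AUC_0→∞ = F × Dose / CL
        = 0.7 × 25 / 33.6 = 0.520833 mg/L·hr

AUC = 0.521 mg/L·hr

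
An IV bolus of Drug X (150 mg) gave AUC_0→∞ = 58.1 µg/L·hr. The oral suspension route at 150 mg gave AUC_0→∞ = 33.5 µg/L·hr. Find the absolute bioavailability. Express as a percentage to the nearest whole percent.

F = 58%

F = (AUC_ev / D_ev) / (AUC_iv / D_iv)
  = (33.5/150) / (58.1/150)
  = 0.223333 / 0.387333 = 0.5766
  = 57.66%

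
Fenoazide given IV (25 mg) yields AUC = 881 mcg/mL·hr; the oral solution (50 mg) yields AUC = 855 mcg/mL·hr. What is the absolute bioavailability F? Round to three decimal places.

F = (AUC_ev / D_ev) / (AUC_iv / D_iv)
  = (855/50) / (881/25)
  = 17.1 / 35.24 = 0.4852

F = 0.485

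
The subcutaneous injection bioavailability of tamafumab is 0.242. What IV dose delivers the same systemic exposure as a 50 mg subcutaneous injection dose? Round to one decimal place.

D_iv = 12.1 mg

Systemic exposure from an extravascular dose = F × D_ev, so the equivalent IV dose is F × D_ev.
D_iv = F × D_ev = 0.242 × 50 = 12.1 mg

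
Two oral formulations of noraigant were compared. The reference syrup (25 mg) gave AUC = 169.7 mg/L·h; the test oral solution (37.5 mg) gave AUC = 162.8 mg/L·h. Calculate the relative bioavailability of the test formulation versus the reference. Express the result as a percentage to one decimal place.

F_rel = 64.0%

F_rel = (AUC_test/D_test) / (AUC_ref/D_ref)
      = (162.8/37.5) / (169.7/25)
      = 4.34133 / 6.788 = 0.6396 = 63.96%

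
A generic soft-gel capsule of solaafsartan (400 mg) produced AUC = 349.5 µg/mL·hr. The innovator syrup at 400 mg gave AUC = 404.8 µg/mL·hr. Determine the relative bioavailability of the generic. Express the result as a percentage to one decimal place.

F_rel = 86.3%

F_rel = (AUC_test/D_test) / (AUC_ref/D_ref)
      = (349.5/400) / (404.8/400)
      = 0.87375 / 1.012 = 0.8634 = 86.34%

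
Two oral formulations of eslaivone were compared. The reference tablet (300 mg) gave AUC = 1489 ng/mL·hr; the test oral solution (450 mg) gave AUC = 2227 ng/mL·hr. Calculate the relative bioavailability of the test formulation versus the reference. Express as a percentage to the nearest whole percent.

F_rel = 100%

F_rel = (AUC_test/D_test) / (AUC_ref/D_ref)
      = (2227/450) / (1489/300)
      = 4.94889 / 4.96333 = 0.9971 = 99.71%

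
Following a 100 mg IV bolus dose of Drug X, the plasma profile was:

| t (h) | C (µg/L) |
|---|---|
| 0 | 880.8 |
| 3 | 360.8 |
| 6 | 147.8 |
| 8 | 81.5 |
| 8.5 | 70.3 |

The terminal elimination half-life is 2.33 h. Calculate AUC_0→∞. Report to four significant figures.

Trapezoidal AUC_0→8.5:
  [0→3]: (880.8+360.8)/2 × 3 = 1862.4
  [3→6]: (360.8+147.8)/2 × 3 = 762.9
  [6→8]: (147.8+81.5)/2 × 2 = 229.3
  [8→8.5]: (81.5+70.3)/2 × 0.5 = 37.95
  Sum = 2892.55 µg/L·h
k_e = ln2 / t½ = 0.693147 / 2.33 = 0.2975 h^-1
Extrapolated tail: C_last / k_e = 70.3 / 0.2975 = 236.303
AUC_0→∞ = 2892.55 + 236.303 = 3128.853 µg/L·h

AUC = 3129 µg/L·h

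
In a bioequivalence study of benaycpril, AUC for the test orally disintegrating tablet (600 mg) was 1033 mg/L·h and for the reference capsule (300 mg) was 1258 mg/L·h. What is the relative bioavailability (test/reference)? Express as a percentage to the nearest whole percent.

F_rel = (AUC_test/D_test) / (AUC_ref/D_ref)
      = (1033/600) / (1258/300)
      = 1.72167 / 4.19333 = 0.4106 = 41.06%

F_rel = 41%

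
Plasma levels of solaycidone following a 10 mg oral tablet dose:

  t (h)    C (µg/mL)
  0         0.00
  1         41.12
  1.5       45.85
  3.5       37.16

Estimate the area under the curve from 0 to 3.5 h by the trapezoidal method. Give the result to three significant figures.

AUC = 125 µg/mL·h

Trapezoidal AUC_0→3.5:
  [0→1]: (0.00+41.12)/2 × 1 = 20.56
  [1→1.5]: (41.12+45.85)/2 × 0.5 = 21.7425
  [1.5→3.5]: (45.85+37.16)/2 × 2 = 83.01
  Sum = 125.3125 µg/mL·h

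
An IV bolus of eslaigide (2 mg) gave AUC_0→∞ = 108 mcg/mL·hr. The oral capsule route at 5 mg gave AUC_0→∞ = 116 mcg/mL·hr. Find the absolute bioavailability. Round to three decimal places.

F = (AUC_ev / D_ev) / (AUC_iv / D_iv)
  = (116/5) / (108/2)
  = 23.2 / 54 = 0.4296

F = 0.430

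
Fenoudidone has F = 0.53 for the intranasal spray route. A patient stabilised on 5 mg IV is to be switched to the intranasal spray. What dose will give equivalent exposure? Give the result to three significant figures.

For equal systemic exposure: F × D_ev = D_iv
D_ev = D_iv / F = 5 / 0.53 = 9.43396 mg

D_intranasal = 9.43 mg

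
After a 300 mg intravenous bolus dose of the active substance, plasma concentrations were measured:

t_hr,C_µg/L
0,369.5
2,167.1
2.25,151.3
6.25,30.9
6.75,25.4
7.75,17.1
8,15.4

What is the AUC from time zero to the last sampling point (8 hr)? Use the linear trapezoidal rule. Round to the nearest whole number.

AUC = 980 µg/L·hr

Trapezoidal AUC_0→8:
  [0→2]: (369.5+167.1)/2 × 2 = 536.6
  [2→2.25]: (167.1+151.3)/2 × 0.25 = 39.8
  [2.25→6.25]: (151.3+30.9)/2 × 4 = 364.4
  [6.25→6.75]: (30.9+25.4)/2 × 0.5 = 14.075
  [6.75→7.75]: (25.4+17.1)/2 × 1 = 21.25
  [7.75→8]: (17.1+15.4)/2 × 0.25 = 4.0625
  Sum = 980.1875 µg/L·hr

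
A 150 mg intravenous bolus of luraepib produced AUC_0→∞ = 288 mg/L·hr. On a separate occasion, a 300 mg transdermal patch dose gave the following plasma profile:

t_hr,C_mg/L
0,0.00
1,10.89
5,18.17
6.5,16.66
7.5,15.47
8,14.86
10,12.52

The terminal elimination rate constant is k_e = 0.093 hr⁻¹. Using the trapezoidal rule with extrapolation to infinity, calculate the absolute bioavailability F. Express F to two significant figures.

Trapezoidal AUC_0→10 (transdermal patch):
  [0→1]: (0.00+10.89)/2 × 1 = 5.445
  [1→5]: (10.89+18.17)/2 × 4 = 58.12
  [5→6.5]: (18.17+16.66)/2 × 1.5 = 26.1225
  [6.5→7.5]: (16.66+15.47)/2 × 1 = 16.065
  [7.5→8]: (15.47+14.86)/2 × 0.5 = 7.5825
  [8→10]: (14.86+12.52)/2 × 2 = 27.38
  Sum = 140.715 mg/L·hr
Tail: C_last/k_e = 12.52/0.093 = 134.624
AUC_0→∞ (transdermal patch) = 140.715 + 134.624 = 275.339 mg/L·hr
F = (AUC_ev/D_ev)/(AUC_iv/D_iv) = (275.339/300)/(288/150) = 0.917797/1.92 = 0.4780

F = 0.48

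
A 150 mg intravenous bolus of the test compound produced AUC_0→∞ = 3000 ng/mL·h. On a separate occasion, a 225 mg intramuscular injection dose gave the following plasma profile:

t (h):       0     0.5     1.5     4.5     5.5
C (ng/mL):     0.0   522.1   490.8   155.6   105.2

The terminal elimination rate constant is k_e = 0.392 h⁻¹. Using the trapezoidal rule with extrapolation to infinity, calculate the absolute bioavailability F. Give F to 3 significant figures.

Trapezoidal AUC_0→5.5 (intramuscular injection):
  [0→0.5]: (0.0+522.1)/2 × 0.5 = 130.525
  [0.5→1.5]: (522.1+490.8)/2 × 1 = 506.45
  [1.5→4.5]: (490.8+155.6)/2 × 3 = 969.6
  [4.5→5.5]: (155.6+105.2)/2 × 1 = 130.4
  Sum = 1736.975 ng/mL·h
Tail: C_last/k_e = 105.2/0.392 = 268.367
AUC_0→∞ (intramuscular injection) = 1736.975 + 268.367 = 2005.342 ng/mL·h
F = (AUC_ev/D_ev)/(AUC_iv/D_iv) = (2005.342/225)/(3000/150) = 8.91263/20 = 0.4456

F = 0.446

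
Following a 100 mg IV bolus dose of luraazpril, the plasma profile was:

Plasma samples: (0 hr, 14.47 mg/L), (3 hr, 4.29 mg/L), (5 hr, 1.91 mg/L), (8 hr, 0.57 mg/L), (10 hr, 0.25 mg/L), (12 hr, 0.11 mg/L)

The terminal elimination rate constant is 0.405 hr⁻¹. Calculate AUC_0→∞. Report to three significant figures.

Trapezoidal AUC_0→12:
  [0→3]: (14.47+4.29)/2 × 3 = 28.14
  [3→5]: (4.29+1.91)/2 × 2 = 6.2
  [5→8]: (1.91+0.57)/2 × 3 = 3.72
  [8→10]: (0.57+0.25)/2 × 2 = 0.82
  [10→12]: (0.25+0.11)/2 × 2 = 0.36
  Sum = 39.24 mg/L·hr
Extrapolated tail: C_last / k_e = 0.11 / 0.405 = 0.272
AUC_0→∞ = 39.24 + 0.272 = 39.512 mg/L·hr

AUC = 39.5 mg/L·hr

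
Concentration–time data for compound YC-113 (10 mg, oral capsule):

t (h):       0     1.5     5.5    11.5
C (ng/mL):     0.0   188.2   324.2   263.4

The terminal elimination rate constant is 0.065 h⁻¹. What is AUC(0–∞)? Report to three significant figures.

AUC = 6980 ng/mL·h

Trapezoidal AUC_0→11.5:
  [0→1.5]: (0.0+188.2)/2 × 1.5 = 141.15
  [1.5→5.5]: (188.2+324.2)/2 × 4 = 1024.8
  [5.5→11.5]: (324.2+263.4)/2 × 6 = 1762.8
  Sum = 2928.75 ng/mL·h
Extrapolated tail: C_last / k_e = 263.4 / 0.065 = 4052.308
AUC_0→∞ = 2928.75 + 4052.308 = 6981.058 ng/mL·h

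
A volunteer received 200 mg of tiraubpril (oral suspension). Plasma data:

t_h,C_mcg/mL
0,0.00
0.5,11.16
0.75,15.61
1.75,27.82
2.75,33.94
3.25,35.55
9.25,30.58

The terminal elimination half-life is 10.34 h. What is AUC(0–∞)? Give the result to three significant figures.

AUC = 731 mcg/mL·h

Trapezoidal AUC_0→9.25:
  [0→0.5]: (0.00+11.16)/2 × 0.5 = 2.79
  [0.5→0.75]: (11.16+15.61)/2 × 0.25 = 3.34625
  [0.75→1.75]: (15.61+27.82)/2 × 1 = 21.715
  [1.75→2.75]: (27.82+33.94)/2 × 1 = 30.88
  [2.75→3.25]: (33.94+35.55)/2 × 0.5 = 17.3725
  [3.25→9.25]: (35.55+30.58)/2 × 6 = 198.39
  Sum = 274.49375 mcg/mL·h
k_e = ln2 / t½ = 0.693147 / 10.34 = 0.0670 h^-1
Extrapolated tail: C_last / k_e = 30.58 / 0.067 = 456.418
AUC_0→∞ = 274.49375 + 456.418 = 730.91175 mcg/mL·h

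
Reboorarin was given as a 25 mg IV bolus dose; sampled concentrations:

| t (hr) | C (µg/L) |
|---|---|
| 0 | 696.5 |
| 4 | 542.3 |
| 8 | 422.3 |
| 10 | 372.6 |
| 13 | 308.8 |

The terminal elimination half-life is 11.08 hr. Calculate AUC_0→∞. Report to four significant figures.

Trapezoidal AUC_0→13:
  [0→4]: (696.5+542.3)/2 × 4 = 2477.6
  [4→8]: (542.3+422.3)/2 × 4 = 1929.2
  [8→10]: (422.3+372.6)/2 × 2 = 794.9
  [10→13]: (372.6+308.8)/2 × 3 = 1022.1
  Sum = 6223.8 µg/L·hr
k_e = ln2 / t½ = 0.693147 / 11.08 = 0.0626 hr^-1
Extrapolated tail: C_last / k_e = 308.8 / 0.0626 = 4932.907
AUC_0→∞ = 6223.8 + 4932.907 = 11156.707 µg/L·hr

AUC = 11160 µg/L·hr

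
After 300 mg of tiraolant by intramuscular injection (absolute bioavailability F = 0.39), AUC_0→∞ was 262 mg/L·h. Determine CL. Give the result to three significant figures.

CL = F × Dose / AUC_0→∞
   = 0.39 × 300 / 262 = 0.446565 L/h

CL = 0.447 L/h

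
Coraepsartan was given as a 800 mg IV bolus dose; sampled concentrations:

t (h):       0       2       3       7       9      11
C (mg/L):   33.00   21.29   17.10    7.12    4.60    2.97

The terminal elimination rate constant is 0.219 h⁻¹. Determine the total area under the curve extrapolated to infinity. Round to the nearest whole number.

AUC = 155 mg/L·h

Trapezoidal AUC_0→11:
  [0→2]: (33.00+21.29)/2 × 2 = 54.29
  [2→3]: (21.29+17.10)/2 × 1 = 19.195
  [3→7]: (17.10+7.12)/2 × 4 = 48.44
  [7→9]: (7.12+4.60)/2 × 2 = 11.72
  [9→11]: (4.60+2.97)/2 × 2 = 7.57
  Sum = 141.215 mg/L·h
Extrapolated tail: C_last / k_e = 2.97 / 0.219 = 13.562
AUC_0→∞ = 141.215 + 13.562 = 154.777 mg/L·h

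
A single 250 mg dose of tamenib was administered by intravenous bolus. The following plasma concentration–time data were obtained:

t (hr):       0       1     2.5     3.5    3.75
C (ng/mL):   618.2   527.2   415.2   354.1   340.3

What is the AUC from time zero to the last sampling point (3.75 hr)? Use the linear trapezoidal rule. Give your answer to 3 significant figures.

AUC = 1750 ng/mL·hr

Trapezoidal AUC_0→3.75:
  [0→1]: (618.2+527.2)/2 × 1 = 572.7
  [1→2.5]: (527.2+415.2)/2 × 1.5 = 706.8
  [2.5→3.5]: (415.2+354.1)/2 × 1 = 384.65
  [3.5→3.75]: (354.1+340.3)/2 × 0.25 = 86.8
  Sum = 1750.95 ng/mL·hr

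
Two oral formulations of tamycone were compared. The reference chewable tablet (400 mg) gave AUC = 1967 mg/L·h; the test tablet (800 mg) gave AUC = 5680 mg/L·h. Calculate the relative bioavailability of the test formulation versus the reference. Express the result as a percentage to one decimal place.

F_rel = 144.4%

F_rel = (AUC_test/D_test) / (AUC_ref/D_ref)
      = (5680/800) / (1967/400)
      = 7.1 / 4.9175 = 1.4438 = 144.38%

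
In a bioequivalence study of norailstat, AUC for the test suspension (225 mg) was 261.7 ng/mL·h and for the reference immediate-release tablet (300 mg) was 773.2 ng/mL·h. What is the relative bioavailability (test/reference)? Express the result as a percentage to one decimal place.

F_rel = (AUC_test/D_test) / (AUC_ref/D_ref)
      = (261.7/225) / (773.2/300)
      = 1.16311 / 2.57733 = 0.4513 = 45.13%

F_rel = 45.1%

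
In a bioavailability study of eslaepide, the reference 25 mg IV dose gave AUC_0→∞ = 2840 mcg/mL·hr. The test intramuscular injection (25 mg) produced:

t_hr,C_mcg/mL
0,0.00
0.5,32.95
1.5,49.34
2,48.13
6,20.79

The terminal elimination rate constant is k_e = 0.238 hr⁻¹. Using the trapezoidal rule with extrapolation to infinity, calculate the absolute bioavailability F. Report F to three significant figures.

Trapezoidal AUC_0→6 (intramuscular injection):
  [0→0.5]: (0.00+32.95)/2 × 0.5 = 8.2375
  [0.5→1.5]: (32.95+49.34)/2 × 1 = 41.145
  [1.5→2]: (49.34+48.13)/2 × 0.5 = 24.3675
  [2→6]: (48.13+20.79)/2 × 4 = 137.84
  Sum = 211.59 mcg/mL·hr
Tail: C_last/k_e = 20.79/0.238 = 87.353
AUC_0→∞ (intramuscular injection) = 211.59 + 87.353 = 298.943 mcg/mL·hr
F = (AUC_ev/D_ev)/(AUC_iv/D_iv) = (298.943/25)/(2840/25) = 11.95772/113.6 = 0.1053

F = 0.105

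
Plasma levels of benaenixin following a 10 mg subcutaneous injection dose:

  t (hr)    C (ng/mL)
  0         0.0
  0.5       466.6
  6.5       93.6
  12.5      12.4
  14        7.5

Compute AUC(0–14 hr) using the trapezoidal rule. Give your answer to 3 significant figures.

AUC = 2130 ng/mL·hr

Trapezoidal AUC_0→14:
  [0→0.5]: (0.0+466.6)/2 × 0.5 = 116.65
  [0.5→6.5]: (466.6+93.6)/2 × 6 = 1680.6
  [6.5→12.5]: (93.6+12.4)/2 × 6 = 318.0
  [12.5→14]: (12.4+7.5)/2 × 1.5 = 14.925
  Sum = 2130.175 ng/mL·hr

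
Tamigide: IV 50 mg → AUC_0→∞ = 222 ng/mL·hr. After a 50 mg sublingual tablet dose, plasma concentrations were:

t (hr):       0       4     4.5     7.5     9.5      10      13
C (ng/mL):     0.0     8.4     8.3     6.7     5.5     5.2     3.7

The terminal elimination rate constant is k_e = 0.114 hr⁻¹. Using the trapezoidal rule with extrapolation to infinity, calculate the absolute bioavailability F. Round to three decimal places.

F = 0.469

Trapezoidal AUC_0→13 (sublingual tablet):
  [0→4]: (0.0+8.4)/2 × 4 = 16.8
  [4→4.5]: (8.4+8.3)/2 × 0.5 = 4.175
  [4.5→7.5]: (8.3+6.7)/2 × 3 = 22.5
  [7.5→9.5]: (6.7+5.5)/2 × 2 = 12.2
  [9.5→10]: (5.5+5.2)/2 × 0.5 = 2.675
  [10→13]: (5.2+3.7)/2 × 3 = 13.35
  Sum = 71.7 ng/mL·hr
Tail: C_last/k_e = 3.7/0.114 = 32.456
AUC_0→∞ (sublingual tablet) = 71.7 + 32.456 = 104.156 ng/mL·hr
F = (AUC_ev/D_ev)/(AUC_iv/D_iv) = (104.156/50)/(222/50) = 2.08312/4.44 = 0.4692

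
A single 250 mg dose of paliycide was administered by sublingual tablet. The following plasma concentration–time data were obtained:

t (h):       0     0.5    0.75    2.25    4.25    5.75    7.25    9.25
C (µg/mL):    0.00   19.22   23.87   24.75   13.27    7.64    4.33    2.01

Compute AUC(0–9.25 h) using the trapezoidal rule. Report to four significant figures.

Trapezoidal AUC_0→9.25:
  [0→0.5]: (0.00+19.22)/2 × 0.5 = 4.805
  [0.5→0.75]: (19.22+23.87)/2 × 0.25 = 5.38625
  [0.75→2.25]: (23.87+24.75)/2 × 1.5 = 36.465
  [2.25→4.25]: (24.75+13.27)/2 × 2 = 38.02
  [4.25→5.75]: (13.27+7.64)/2 × 1.5 = 15.6825
  [5.75→7.25]: (7.64+4.33)/2 × 1.5 = 8.9775
  [7.25→9.25]: (4.33+2.01)/2 × 2 = 6.34
  Sum = 115.67625 µg/mL·h

AUC = 115.7 µg/mL·h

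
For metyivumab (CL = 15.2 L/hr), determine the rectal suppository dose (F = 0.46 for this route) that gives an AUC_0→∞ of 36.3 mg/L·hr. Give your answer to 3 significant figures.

Dose = 1200 mg

Dose = CL × AUC_0→∞ / F
     = 15.2 × 36.3 / 0.46 = 1199.48 mg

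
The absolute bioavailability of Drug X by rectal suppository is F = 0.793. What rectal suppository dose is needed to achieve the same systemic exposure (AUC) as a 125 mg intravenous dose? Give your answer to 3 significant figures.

D_rectal = 158 mg

For equal systemic exposure: F × D_ev = D_iv
D_ev = D_iv / F = 125 / 0.793 = 157.629 mg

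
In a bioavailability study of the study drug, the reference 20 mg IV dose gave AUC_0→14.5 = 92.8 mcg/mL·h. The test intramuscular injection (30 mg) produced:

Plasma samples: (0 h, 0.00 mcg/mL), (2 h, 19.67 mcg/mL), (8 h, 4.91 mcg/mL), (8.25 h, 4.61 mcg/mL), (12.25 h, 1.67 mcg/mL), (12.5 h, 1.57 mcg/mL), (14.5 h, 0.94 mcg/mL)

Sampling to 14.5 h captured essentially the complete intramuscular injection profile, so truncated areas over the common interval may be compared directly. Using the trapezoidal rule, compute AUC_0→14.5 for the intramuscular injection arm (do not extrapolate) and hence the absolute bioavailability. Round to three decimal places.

Trapezoidal AUC_0→14.5 (intramuscular injection):
  [0→2]: (0.00+19.67)/2 × 2 = 19.67
  [2→8]: (19.67+4.91)/2 × 6 = 73.74
  [8→8.25]: (4.91+4.61)/2 × 0.25 = 1.19
  [8.25→12.25]: (4.61+1.67)/2 × 4 = 12.56
  [12.25→12.5]: (1.67+1.57)/2 × 0.25 = 0.405
  [12.5→14.5]: (1.57+0.94)/2 × 2 = 2.51
  Sum = 110.075 mcg/mL·h
F = (AUC_ev/D_ev)/(AUC_iv/D_iv) = (110.075/30)/(92.8/20) = 3.66917/4.64 = 0.7908

F = 0.791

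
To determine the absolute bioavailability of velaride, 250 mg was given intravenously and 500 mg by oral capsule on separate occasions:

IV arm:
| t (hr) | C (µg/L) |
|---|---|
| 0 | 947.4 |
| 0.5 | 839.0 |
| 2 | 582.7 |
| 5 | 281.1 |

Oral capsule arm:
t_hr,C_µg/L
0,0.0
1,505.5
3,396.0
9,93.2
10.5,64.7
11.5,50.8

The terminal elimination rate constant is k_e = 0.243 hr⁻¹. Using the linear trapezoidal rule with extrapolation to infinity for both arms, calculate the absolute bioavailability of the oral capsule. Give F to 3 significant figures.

Trapezoidal AUC_0→5 (IV):
  [0→0.5]: (947.4+839.0)/2 × 0.5 = 446.6
  [0.5→2]: (839.0+582.7)/2 × 1.5 = 1066.275
  [2→5]: (582.7+281.1)/2 × 3 = 1295.7
  Sum = 2808.575 µg/L·hr
IV tail: 281.1/0.243 = 1156.790; AUC_iv,0→∞ = 2808.575 + 1156.790 = 3965.365 µg/L·hr
Trapezoidal AUC_0→11.5 (oral capsule):
  [0→1]: (0.0+505.5)/2 × 1 = 252.75
  [1→3]: (505.5+396.0)/2 × 2 = 901.5
  [3→9]: (396.0+93.2)/2 × 6 = 1467.6
  [9→10.5]: (93.2+64.7)/2 × 1.5 = 118.425
  [10.5→11.5]: (64.7+50.8)/2 × 1 = 57.75
  Sum = 2798.025 µg/L·hr
oral capsule tail: 50.8/0.243 = 209.053; AUC_ev,0→∞ = 2798.025 + 209.053 = 3007.078 µg/L·hr
F = (AUC_ev/D_ev)/(AUC_iv/D_iv) = (3007.078/500)/(3965.365/250) = 6.014156/15.86146 = 0.3792

F = 0.379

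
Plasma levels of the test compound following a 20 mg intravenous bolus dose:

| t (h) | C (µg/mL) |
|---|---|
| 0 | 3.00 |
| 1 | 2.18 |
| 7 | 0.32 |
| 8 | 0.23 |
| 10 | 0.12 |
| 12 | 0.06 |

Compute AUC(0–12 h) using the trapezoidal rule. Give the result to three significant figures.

AUC = 10.9 µg/mL·h

Trapezoidal AUC_0→12:
  [0→1]: (3.00+2.18)/2 × 1 = 2.59
  [1→7]: (2.18+0.32)/2 × 6 = 7.5
  [7→8]: (0.32+0.23)/2 × 1 = 0.275
  [8→10]: (0.23+0.12)/2 × 2 = 0.35
  [10→12]: (0.12+0.06)/2 × 2 = 0.18
  Sum = 10.895 µg/mL·h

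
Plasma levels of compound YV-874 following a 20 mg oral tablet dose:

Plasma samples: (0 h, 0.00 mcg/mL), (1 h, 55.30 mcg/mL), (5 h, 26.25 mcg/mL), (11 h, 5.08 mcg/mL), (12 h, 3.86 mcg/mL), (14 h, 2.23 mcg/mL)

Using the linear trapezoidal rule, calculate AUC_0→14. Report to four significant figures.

Trapezoidal AUC_0→14:
  [0→1]: (0.00+55.30)/2 × 1 = 27.65
  [1→5]: (55.30+26.25)/2 × 4 = 163.1
  [5→11]: (26.25+5.08)/2 × 6 = 93.99
  [11→12]: (5.08+3.86)/2 × 1 = 4.47
  [12→14]: (3.86+2.23)/2 × 2 = 6.09
  Sum = 295.3 mcg/mL·h

AUC = 295.3 mcg/mL·h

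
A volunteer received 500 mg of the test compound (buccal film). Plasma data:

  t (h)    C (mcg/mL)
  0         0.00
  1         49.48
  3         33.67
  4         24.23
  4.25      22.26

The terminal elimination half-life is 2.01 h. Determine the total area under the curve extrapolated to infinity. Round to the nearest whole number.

Trapezoidal AUC_0→4.25:
  [0→1]: (0.00+49.48)/2 × 1 = 24.74
  [1→3]: (49.48+33.67)/2 × 2 = 83.15
  [3→4]: (33.67+24.23)/2 × 1 = 28.95
  [4→4.25]: (24.23+22.26)/2 × 0.25 = 5.81125
  Sum = 142.65125 mcg/mL·h
k_e = ln2 / t½ = 0.693147 / 2.01 = 0.3448 h^-1
Extrapolated tail: C_last / k_e = 22.26 / 0.3448 = 64.559
AUC_0→∞ = 142.65125 + 64.559 = 207.21025 mcg/mL·h

AUC = 207 mcg/mL·h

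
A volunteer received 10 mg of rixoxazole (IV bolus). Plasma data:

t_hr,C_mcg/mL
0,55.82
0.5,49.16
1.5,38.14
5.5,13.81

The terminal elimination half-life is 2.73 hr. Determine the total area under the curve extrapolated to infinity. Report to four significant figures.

Trapezoidal AUC_0→5.5:
  [0→0.5]: (55.82+49.16)/2 × 0.5 = 26.245
  [0.5→1.5]: (49.16+38.14)/2 × 1 = 43.65
  [1.5→5.5]: (38.14+13.81)/2 × 4 = 103.9
  Sum = 173.795 mcg/mL·hr
k_e = ln2 / t½ = 0.693147 / 2.73 = 0.2539 hr^-1
Extrapolated tail: C_last / k_e = 13.81 / 0.2539 = 54.391
AUC_0→∞ = 173.795 + 54.391 = 228.186 mcg/mL·hr

AUC = 228.2 mcg/mL·hr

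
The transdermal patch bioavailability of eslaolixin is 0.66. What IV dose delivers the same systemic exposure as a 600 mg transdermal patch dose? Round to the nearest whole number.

D_iv = 396 mg

Systemic exposure from an extravascular dose = F × D_ev, so the equivalent IV dose is F × D_ev.
D_iv = F × D_ev = 0.66 × 600 = 396 mg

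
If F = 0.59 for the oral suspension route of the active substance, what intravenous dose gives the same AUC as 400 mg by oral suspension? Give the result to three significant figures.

Systemic exposure from an extravascular dose = F × D_ev, so the equivalent IV dose is F × D_ev.
D_iv = F × D_ev = 0.59 × 400 = 236 mg

D_iv = 236 mg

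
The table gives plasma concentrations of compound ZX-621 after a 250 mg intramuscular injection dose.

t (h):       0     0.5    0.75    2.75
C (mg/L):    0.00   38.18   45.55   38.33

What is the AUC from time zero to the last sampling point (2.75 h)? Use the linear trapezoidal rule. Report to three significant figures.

AUC = 104 mg/L·h

Trapezoidal AUC_0→2.75:
  [0→0.5]: (0.00+38.18)/2 × 0.5 = 9.545
  [0.5→0.75]: (38.18+45.55)/2 × 0.25 = 10.46625
  [0.75→2.75]: (45.55+38.33)/2 × 2 = 83.88
  Sum = 103.89125 mg/L·h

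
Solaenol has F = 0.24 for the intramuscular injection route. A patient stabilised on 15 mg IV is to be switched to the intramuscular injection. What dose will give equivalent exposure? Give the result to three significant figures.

For equal systemic exposure: F × D_ev = D_iv
D_ev = D_iv / F = 15 / 0.24 = 62.5 mg

D_intramuscular = 62.5 mg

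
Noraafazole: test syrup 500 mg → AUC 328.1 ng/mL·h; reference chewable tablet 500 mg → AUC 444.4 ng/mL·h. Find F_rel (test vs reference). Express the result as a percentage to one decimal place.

F_rel = (AUC_test/D_test) / (AUC_ref/D_ref)
      = (328.1/500) / (444.4/500)
      = 0.6562 / 0.8888 = 0.7383 = 73.83%

F_rel = 73.8%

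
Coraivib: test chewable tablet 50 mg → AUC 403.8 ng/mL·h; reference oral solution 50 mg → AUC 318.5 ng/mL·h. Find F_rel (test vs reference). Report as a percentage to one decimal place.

F_rel = 126.8%

F_rel = (AUC_test/D_test) / (AUC_ref/D_ref)
      = (403.8/50) / (318.5/50)
      = 8.076 / 6.37 = 1.2678 = 126.78%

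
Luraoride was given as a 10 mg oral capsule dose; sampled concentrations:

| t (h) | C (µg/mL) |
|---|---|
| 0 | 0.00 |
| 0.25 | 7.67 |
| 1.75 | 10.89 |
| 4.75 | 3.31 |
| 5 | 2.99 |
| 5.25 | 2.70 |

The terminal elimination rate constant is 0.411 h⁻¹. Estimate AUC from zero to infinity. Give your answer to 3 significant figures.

Trapezoidal AUC_0→5.25:
  [0→0.25]: (0.00+7.67)/2 × 0.25 = 0.95875
  [0.25→1.75]: (7.67+10.89)/2 × 1.5 = 13.92
  [1.75→4.75]: (10.89+3.31)/2 × 3 = 21.3
  [4.75→5]: (3.31+2.99)/2 × 0.25 = 0.7875
  [5→5.25]: (2.99+2.70)/2 × 0.25 = 0.71125
  Sum = 37.6775 µg/mL·h
Extrapolated tail: C_last / k_e = 2.70 / 0.411 = 6.569
AUC_0→∞ = 37.6775 + 6.569 = 44.2465 µg/mL·h

AUC = 44.2 µg/mL·h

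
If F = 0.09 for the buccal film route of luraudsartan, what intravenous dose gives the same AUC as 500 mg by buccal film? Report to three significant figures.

Systemic exposure from an extravascular dose = F × D_ev, so the equivalent IV dose is F × D_ev.
D_iv = F × D_ev = 0.09 × 500 = 45 mg

D_iv = 45.0 mg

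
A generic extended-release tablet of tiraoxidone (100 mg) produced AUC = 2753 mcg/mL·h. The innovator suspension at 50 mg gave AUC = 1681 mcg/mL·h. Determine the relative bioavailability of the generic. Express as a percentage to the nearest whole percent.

F_rel = 82%

F_rel = (AUC_test/D_test) / (AUC_ref/D_ref)
      = (2753/100) / (1681/50)
      = 27.53 / 33.62 = 0.8189 = 81.89%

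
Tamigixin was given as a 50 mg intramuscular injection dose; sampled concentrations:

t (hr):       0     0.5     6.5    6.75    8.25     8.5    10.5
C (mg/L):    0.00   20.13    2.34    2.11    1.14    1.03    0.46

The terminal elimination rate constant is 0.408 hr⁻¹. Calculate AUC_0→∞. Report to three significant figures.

Trapezoidal AUC_0→10.5:
  [0→0.5]: (0.00+20.13)/2 × 0.5 = 5.0325
  [0.5→6.5]: (20.13+2.34)/2 × 6 = 67.41
  [6.5→6.75]: (2.34+2.11)/2 × 0.25 = 0.55625
  [6.75→8.25]: (2.11+1.14)/2 × 1.5 = 2.4375
  [8.25→8.5]: (1.14+1.03)/2 × 0.25 = 0.27125
  [8.5→10.5]: (1.03+0.46)/2 × 2 = 1.49
  Sum = 77.1975 mg/L·hr
Extrapolated tail: C_last / k_e = 0.46 / 0.408 = 1.127
AUC_0→∞ = 77.1975 + 1.127 = 78.3245 mg/L·hr

AUC = 78.3 mg/L·hr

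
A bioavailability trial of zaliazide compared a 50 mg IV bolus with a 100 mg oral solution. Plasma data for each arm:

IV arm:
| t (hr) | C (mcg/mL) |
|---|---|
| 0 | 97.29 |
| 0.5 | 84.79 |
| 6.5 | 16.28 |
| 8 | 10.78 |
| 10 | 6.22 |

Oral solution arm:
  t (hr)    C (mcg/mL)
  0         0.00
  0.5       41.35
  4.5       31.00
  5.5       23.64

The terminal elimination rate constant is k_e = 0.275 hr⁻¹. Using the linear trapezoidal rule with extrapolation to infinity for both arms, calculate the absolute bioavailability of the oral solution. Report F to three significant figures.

F = 0.328

Trapezoidal AUC_0→10 (IV):
  [0→0.5]: (97.29+84.79)/2 × 0.5 = 45.52
  [0.5→6.5]: (84.79+16.28)/2 × 6 = 303.21
  [6.5→8]: (16.28+10.78)/2 × 1.5 = 20.295
  [8→10]: (10.78+6.22)/2 × 2 = 17.0
  Sum = 386.025 mcg/mL·hr
IV tail: 6.22/0.275 = 22.618; AUC_iv,0→∞ = 386.025 + 22.618 = 408.643 mcg/mL·hr
Trapezoidal AUC_0→5.5 (oral solution):
  [0→0.5]: (0.00+41.35)/2 × 0.5 = 10.3375
  [0.5→4.5]: (41.35+31.00)/2 × 4 = 144.7
  [4.5→5.5]: (31.00+23.64)/2 × 1 = 27.32
  Sum = 182.3575 mcg/mL·hr
oral solution tail: 23.64/0.275 = 85.964; AUC_ev,0→∞ = 182.3575 + 85.964 = 268.3215 mcg/mL·hr
F = (AUC_ev/D_ev)/(AUC_iv/D_iv) = (268.3215/100)/(408.643/50) = 2.683215/8.17286 = 0.3283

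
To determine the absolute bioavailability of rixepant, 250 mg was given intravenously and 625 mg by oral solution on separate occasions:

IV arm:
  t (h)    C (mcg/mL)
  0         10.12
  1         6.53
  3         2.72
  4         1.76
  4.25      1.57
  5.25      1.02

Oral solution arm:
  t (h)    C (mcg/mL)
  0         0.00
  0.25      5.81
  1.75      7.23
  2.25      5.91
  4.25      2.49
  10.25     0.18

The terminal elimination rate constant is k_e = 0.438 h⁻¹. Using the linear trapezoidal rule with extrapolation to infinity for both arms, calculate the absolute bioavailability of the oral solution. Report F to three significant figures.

F = 0.513

Trapezoidal AUC_0→5.25 (IV):
  [0→1]: (10.12+6.53)/2 × 1 = 8.325
  [1→3]: (6.53+2.72)/2 × 2 = 9.25
  [3→4]: (2.72+1.76)/2 × 1 = 2.24
  [4→4.25]: (1.76+1.57)/2 × 0.25 = 0.41625
  [4.25→5.25]: (1.57+1.02)/2 × 1 = 1.295
  Sum = 21.52625 mcg/mL·h
IV tail: 1.02/0.438 = 2.329; AUC_iv,0→∞ = 21.52625 + 2.329 = 23.85525 mcg/mL·h
Trapezoidal AUC_0→10.25 (oral solution):
  [0→0.25]: (0.00+5.81)/2 × 0.25 = 0.72625
  [0.25→1.75]: (5.81+7.23)/2 × 1.5 = 9.78
  [1.75→2.25]: (7.23+5.91)/2 × 0.5 = 3.285
  [2.25→4.25]: (5.91+2.49)/2 × 2 = 8.4
  [4.25→10.25]: (2.49+0.18)/2 × 6 = 8.01
  Sum = 30.20125 mcg/mL·h
oral solution tail: 0.18/0.438 = 0.411; AUC_ev,0→∞ = 30.20125 + 0.411 = 30.61225 mcg/mL·h
F = (AUC_ev/D_ev)/(AUC_iv/D_iv) = (30.61225/625)/(23.85525/250) = 0.0489796/0.095421 = 0.5133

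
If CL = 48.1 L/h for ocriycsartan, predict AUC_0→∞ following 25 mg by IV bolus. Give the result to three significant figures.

AUC = 0.520 mg/L·h

AUC_0→∞ = Dose_iv / CL
        = 25 / 48.1 = 0.519751 mg/L·h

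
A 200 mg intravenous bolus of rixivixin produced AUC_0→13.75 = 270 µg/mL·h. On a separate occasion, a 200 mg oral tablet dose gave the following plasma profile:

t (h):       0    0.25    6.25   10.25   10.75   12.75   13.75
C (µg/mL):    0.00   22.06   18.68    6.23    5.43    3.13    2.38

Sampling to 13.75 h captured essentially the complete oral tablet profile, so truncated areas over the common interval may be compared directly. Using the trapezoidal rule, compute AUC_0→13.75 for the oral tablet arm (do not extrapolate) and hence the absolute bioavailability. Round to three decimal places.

F = 0.700

Trapezoidal AUC_0→13.75 (oral tablet):
  [0→0.25]: (0.00+22.06)/2 × 0.25 = 2.7575
  [0.25→6.25]: (22.06+18.68)/2 × 6 = 122.22
  [6.25→10.25]: (18.68+6.23)/2 × 4 = 49.82
  [10.25→10.75]: (6.23+5.43)/2 × 0.5 = 2.915
  [10.75→12.75]: (5.43+3.13)/2 × 2 = 8.56
  [12.75→13.75]: (3.13+2.38)/2 × 1 = 2.755
  Sum = 189.0275 µg/mL·h
F = (AUC_ev/D_ev)/(AUC_iv/D_iv) = (189.0275/200)/(270/200) = 0.9451375/1.35 = 0.7001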